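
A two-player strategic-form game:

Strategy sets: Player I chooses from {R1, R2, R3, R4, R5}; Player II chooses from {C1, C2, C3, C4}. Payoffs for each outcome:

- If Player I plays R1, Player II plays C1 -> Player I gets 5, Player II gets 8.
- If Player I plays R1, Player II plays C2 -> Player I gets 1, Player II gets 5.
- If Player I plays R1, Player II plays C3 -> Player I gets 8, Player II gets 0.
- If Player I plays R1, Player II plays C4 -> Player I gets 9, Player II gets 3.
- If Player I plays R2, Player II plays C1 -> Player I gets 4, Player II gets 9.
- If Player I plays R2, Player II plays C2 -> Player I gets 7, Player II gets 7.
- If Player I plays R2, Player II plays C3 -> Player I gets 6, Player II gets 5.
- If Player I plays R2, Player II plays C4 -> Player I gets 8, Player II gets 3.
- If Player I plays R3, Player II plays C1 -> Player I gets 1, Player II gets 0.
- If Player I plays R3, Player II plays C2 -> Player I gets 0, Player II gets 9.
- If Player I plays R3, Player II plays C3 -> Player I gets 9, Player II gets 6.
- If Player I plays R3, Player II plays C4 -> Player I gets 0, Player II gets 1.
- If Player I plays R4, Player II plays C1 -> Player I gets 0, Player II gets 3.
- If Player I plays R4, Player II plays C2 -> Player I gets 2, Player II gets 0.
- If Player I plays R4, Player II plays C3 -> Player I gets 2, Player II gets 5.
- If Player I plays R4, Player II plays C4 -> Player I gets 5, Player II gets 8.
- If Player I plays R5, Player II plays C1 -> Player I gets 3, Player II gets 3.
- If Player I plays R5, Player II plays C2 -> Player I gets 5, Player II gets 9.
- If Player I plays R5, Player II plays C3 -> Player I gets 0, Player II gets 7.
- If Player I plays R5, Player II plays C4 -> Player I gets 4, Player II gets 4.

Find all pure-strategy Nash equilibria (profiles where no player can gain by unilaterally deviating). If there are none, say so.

The unique pure-strategy Nash equilibrium is (R1, C1).

Player I against C1: payoffs 5, 4, 1, 0, 3 → best response R1.
Player I against C2: payoffs 1, 7, 0, 2, 5 → best response R2.
Player I against C3: payoffs 8, 6, 9, 2, 0 → best response R3.
Player I against C4: payoffs 9, 8, 0, 5, 4 → best response R1.
Player II against R1: payoffs 8, 5, 0, 3 → best response C1.
Player II against R2: payoffs 9, 7, 5, 3 → best response C1.
Player II against R3: payoffs 0, 9, 6, 1 → best response C2.
Player II against R4: payoffs 3, 0, 5, 8 → best response C4.
Player II against R5: payoffs 3, 9, 7, 4 → best response C2.
Mutual best responses: (R1, C1).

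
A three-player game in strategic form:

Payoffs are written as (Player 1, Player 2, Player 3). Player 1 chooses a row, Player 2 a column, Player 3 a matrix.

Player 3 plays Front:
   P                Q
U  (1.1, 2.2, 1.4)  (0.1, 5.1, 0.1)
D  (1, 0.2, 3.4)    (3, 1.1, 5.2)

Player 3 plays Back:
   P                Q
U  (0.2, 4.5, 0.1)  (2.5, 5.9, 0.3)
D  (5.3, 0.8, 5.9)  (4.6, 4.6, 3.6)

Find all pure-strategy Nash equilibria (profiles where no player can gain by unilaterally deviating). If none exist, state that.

(D, Q, Front)

(U, P, Front): Player 2 can switch to Q (2.2 → 5.1). Not NE.
(U, P, Back): Player 1 can switch to D (0.2 → 5.3). Not NE.
(U, Q, Front): Player 1 can switch to D (0.1 → 3). Not NE.
(U, Q, Back): Player 1 can switch to D (2.5 → 4.6). Not NE.
(D, P, Front): Player 1 can switch to U (1 → 1.1). Not NE.
(D, P, Back): Player 2 can switch to Q (0.8 → 4.6). Not NE.
(D, Q, Front): Player 1 gets 3, best alternative 0.1; Player 2 gets 1.1, best alternative 0.2; Player 3 gets 5.2, best alternative 3.6. No profitable deviation — NE.
(The remaining 1 profile has a profitable deviation by the same check.)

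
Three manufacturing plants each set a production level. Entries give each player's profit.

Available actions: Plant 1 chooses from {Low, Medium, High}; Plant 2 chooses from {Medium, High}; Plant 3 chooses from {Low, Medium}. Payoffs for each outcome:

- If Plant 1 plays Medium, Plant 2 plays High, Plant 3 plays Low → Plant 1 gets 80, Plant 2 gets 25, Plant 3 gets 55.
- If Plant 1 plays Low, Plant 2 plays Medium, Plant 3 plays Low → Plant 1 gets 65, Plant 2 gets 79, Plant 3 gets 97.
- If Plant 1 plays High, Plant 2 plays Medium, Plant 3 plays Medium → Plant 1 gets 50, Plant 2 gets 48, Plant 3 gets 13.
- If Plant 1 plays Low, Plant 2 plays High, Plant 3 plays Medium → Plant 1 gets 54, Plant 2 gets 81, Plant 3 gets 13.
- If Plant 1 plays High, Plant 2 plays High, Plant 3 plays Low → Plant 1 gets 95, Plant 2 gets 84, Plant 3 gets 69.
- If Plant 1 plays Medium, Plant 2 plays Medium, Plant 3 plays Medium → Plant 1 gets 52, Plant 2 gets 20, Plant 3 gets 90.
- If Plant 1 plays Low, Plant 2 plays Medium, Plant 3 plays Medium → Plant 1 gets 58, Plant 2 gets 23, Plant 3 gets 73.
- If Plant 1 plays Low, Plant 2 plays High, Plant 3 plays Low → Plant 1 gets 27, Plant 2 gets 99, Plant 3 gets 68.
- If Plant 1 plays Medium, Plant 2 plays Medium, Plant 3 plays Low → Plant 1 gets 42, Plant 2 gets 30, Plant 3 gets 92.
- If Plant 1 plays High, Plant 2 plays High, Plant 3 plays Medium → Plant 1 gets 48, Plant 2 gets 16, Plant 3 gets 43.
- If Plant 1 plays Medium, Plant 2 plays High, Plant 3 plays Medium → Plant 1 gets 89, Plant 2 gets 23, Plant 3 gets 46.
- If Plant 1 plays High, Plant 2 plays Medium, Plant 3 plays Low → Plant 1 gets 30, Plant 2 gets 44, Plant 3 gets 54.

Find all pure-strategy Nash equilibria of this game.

The unique pure-strategy Nash equilibrium is (High, High, Low).

Plant 1 against (Medium, Low): payoffs 65, 42, 30 → best response Low.
Plant 1 against (Medium, Medium): payoffs 58, 52, 50 → best response Low.
Plant 1 against (High, Low): payoffs 27, 80, 95 → best response High.
Plant 1 against (High, Medium): payoffs 54, 89, 48 → best response Medium.
Plant 2 against (Low, Low): payoffs 79, 99 → best response High.
Plant 2 against (Low, Medium): payoffs 23, 81 → best response High.
Plant 2 against (Medium, Low): payoffs 30, 25 → best response Medium.
Plant 2 against (Medium, Medium): payoffs 20, 23 → best response High.
Plant 2 against (High, Low): payoffs 44, 84 → best response High.
Plant 2 against (High, Medium): payoffs 48, 16 → best response Medium.
Plant 3 against (Low, Medium): payoffs 97, 73 → best response Low.
Plant 3 against (Low, High): payoffs 68, 13 → best response Low.
Plant 3 against (Medium, Medium): payoffs 92, 90 → best response Low.
Plant 3 against (Medium, High): payoffs 55, 46 → best response Low.
Plant 3 against (High, Medium): payoffs 54, 13 → best response Low.
Plant 3 against (High, High): payoffs 69, 43 → best response Low.
Mutual best responses: (High, High, Low).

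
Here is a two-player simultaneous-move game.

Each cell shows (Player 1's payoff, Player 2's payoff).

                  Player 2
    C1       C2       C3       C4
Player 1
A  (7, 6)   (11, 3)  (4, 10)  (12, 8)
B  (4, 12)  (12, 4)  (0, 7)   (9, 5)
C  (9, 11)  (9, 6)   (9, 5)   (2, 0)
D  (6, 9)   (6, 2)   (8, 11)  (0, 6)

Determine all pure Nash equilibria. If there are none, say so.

Mark each player's best response to every combination of opponents' strategies; a profile where every player is best-responding is a pure Nash equilibrium.
Player 1 against C1: payoffs 7, 4, 9, 6 → best response C.
Player 1 against C2: payoffs 11, 12, 9, 6 → best response B.
Player 1 against C3: payoffs 4, 0, 9, 8 → best response C.
Player 1 against C4: payoffs 12, 9, 2, 0 → best response A.
Player 2 against A: payoffs 6, 3, 10, 8 → best response C3.
Player 2 against B: payoffs 12, 4, 7, 5 → best response C1.
Player 2 against C: payoffs 11, 6, 5, 0 → best response C1.
Player 2 against D: payoffs 9, 2, 11, 6 → best response C3.
Mutual best responses: (C, C1).

(C, C1)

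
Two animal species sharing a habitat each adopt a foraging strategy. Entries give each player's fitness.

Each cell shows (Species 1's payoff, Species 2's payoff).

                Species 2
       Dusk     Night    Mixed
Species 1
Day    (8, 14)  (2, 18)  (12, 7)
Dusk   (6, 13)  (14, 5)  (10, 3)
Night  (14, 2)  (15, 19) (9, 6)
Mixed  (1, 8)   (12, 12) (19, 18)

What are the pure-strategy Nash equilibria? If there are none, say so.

Check each profile: it is a Nash equilibrium iff no player can strictly gain by switching unilaterally.
(Day, Dusk): Species 1 can switch to Night (8 → 14). Not NE.
(Day, Night): Species 1 can switch to Dusk (2 → 14). Not NE.
(Day, Mixed): Species 1 can switch to Mixed (12 → 19). Not NE.
(Dusk, Dusk): Species 1 can switch to Day (6 → 8). Not NE.
(Dusk, Night): Species 1 can switch to Night (14 → 15). Not NE.
(Dusk, Mixed): Species 1 can switch to Day (10 → 12). Not NE.
(Night, Night): Species 1 gets 15, best alternative 14; Species 2 gets 19, best alternative 6. No profitable deviation — NE.
(Mixed, Mixed): Species 1 gets 19, best alternative 12; Species 2 gets 18, best alternative 12. No profitable deviation — NE.
(The remaining 4 profiles each have a profitable deviation by the same check.)

(Night, Night) and (Mixed, Mixed)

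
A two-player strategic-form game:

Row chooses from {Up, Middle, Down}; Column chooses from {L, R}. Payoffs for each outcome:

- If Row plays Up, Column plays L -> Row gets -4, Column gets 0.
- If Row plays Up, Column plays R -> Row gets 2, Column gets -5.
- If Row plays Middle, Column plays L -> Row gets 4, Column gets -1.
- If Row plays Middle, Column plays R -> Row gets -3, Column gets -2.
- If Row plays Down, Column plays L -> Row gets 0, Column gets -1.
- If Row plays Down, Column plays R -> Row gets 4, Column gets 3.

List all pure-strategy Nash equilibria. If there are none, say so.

Pure-strategy Nash equilibria: (Middle, L); (Down, R)

(Up, L): Row can switch to Middle (-4 → 4). Not NE.
(Up, R): Row can switch to Down (2 → 4). Not NE.
(Middle, L): Row gets 4, best alternative 0; Column gets -1, best alternative -2. No profitable deviation — NE.
(Middle, R): Row can switch to Up (-3 → 2). Not NE.
(Down, L): Row can switch to Middle (0 → 4). Not NE.
(Down, R): Row gets 4, best alternative 2; Column gets 3, best alternative -1. No profitable deviation — NE.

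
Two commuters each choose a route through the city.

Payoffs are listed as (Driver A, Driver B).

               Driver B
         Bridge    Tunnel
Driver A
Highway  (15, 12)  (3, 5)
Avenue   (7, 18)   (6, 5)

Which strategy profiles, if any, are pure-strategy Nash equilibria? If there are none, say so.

Mark each player's best response to every combination of opponents' strategies; a profile where every player is best-responding is a pure Nash equilibrium.
Driver A against Bridge: payoffs 15, 7 → best response Highway.
Driver A against Tunnel: payoffs 3, 6 → best response Avenue.
Driver B against Highway: payoffs 12, 5 → best response Bridge.
Driver B against Avenue: payoffs 18, 5 → best response Bridge.
Mutual best responses: (Highway, Bridge).

Pure NE: (Highway, Bridge)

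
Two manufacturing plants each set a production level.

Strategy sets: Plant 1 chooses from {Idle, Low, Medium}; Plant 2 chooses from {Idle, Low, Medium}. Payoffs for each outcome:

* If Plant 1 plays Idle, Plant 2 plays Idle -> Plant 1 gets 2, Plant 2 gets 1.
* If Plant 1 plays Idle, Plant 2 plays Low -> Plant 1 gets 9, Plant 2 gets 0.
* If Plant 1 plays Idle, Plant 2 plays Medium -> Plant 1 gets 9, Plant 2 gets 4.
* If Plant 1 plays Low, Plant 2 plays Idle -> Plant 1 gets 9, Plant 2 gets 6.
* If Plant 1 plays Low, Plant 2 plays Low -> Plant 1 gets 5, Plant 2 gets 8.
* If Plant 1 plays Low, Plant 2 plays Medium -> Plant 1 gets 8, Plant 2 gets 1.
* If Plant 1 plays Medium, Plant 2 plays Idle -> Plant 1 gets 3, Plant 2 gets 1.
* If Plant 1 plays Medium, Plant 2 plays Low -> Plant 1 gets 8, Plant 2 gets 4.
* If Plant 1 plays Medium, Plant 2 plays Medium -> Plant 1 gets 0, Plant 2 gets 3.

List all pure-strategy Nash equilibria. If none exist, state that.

Pure NE: (Idle, Medium)

Plant 1 against Idle: payoffs 2, 9, 3 → best response Low.
Plant 1 against Low: payoffs 9, 5, 8 → best response Idle.
Plant 1 against Medium: payoffs 9, 8, 0 → best response Idle.
Plant 2 against Idle: payoffs 1, 0, 4 → best response Medium.
Plant 2 against Low: payoffs 6, 8, 1 → best response Low.
Plant 2 against Medium: payoffs 1, 4, 3 → best response Low.
Mutual best responses: (Idle, Medium).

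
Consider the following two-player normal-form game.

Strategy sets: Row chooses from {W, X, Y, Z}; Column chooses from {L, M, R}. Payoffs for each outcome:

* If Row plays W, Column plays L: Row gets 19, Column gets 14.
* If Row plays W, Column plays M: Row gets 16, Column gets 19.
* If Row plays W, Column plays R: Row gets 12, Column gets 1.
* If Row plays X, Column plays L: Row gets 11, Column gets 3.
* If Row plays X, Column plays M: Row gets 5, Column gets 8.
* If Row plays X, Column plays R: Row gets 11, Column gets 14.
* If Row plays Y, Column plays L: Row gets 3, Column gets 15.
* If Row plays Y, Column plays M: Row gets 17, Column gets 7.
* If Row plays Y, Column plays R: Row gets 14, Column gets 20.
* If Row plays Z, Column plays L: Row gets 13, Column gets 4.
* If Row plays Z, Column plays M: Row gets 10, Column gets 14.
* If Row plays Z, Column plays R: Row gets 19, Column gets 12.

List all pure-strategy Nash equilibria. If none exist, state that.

Check each profile: it is a Nash equilibrium iff no player can strictly gain by switching unilaterally.
(W, L): Column can switch to M (14 → 19). Not NE.
(W, M): Row can switch to Y (16 → 17). Not NE.
(W, R): Row can switch to Y (12 → 14). Not NE.
(X, L): Row can switch to W (11 → 19). Not NE.
(X, M): Row can switch to W (5 → 16). Not NE.
(X, R): Row can switch to W (11 → 12). Not NE.
(Y, L): Row can switch to W (3 → 19). Not NE.
(Y, M): Column can switch to L (7 → 15). Not NE.
(The remaining 4 profiles each have a profitable deviation by the same check.)

none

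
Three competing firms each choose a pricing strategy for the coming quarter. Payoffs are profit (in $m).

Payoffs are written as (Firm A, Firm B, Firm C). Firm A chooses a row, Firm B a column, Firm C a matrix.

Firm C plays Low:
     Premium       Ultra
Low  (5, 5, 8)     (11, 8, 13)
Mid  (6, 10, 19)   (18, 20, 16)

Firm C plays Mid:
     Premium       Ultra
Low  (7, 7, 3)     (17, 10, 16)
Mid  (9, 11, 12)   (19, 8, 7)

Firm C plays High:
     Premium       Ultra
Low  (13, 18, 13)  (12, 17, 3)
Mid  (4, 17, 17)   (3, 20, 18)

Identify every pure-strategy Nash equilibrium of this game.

Check each profile: it is a Nash equilibrium iff no player can strictly gain by switching unilaterally.
(Low, Premium, Low): Firm A can switch to Mid (5 → 6). Not NE.
(Low, Premium, Mid): Firm A can switch to Mid (7 → 9). Not NE.
(Low, Premium, High): Firm A gets 13, best alternative 4; Firm B gets 18, best alternative 17; Firm C gets 13, best alternative 8. No profitable deviation — NE.
(Low, Ultra, Low): Firm A can switch to Mid (11 → 18). Not NE.
(Low, Ultra, Mid): Firm A can switch to Mid (17 → 19). Not NE.
(Low, Ultra, High): Firm B can switch to Premium (17 → 18). Not NE.
(Mid, Premium, Low): Firm B can switch to Ultra (10 → 20). Not NE.
(Mid, Premium, Mid): Firm C can switch to Low (12 → 19). Not NE.
(Mid, Premium, High): Firm A can switch to Low (4 → 13). Not NE.
(Mid, Ultra, Low): Firm C can switch to High (16 → 18). Not NE.
(Mid, Ultra, Mid): Firm B can switch to Premium (8 → 11). Not NE.
(The remaining 1 profile has a profitable deviation by the same check.)

Pure NE: (Low, Premium, High)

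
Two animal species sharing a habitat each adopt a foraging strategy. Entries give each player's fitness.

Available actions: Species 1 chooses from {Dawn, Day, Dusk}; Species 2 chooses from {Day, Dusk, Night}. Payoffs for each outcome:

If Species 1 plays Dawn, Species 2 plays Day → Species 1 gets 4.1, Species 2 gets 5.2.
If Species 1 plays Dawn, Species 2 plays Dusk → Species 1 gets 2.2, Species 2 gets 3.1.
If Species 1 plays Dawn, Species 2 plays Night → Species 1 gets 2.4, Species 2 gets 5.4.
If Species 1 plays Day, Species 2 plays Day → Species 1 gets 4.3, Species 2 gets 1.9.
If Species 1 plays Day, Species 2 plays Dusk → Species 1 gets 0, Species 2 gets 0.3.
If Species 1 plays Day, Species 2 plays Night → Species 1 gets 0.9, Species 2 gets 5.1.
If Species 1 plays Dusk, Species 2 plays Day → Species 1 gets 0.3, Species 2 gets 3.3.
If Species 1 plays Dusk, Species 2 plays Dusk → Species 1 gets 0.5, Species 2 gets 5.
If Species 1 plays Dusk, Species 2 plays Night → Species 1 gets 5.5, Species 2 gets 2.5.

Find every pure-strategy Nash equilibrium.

(Dawn, Day): Species 1 can switch to Day (4.1 → 4.3). Not NE.
(Dawn, Dusk): Species 2 can switch to Day (3.1 → 5.2). Not NE.
(Dawn, Night): Species 1 can switch to Dusk (2.4 → 5.5). Not NE.
(Day, Day): Species 2 can switch to Night (1.9 → 5.1). Not NE.
(Day, Dusk): Species 1 can switch to Dawn (0 → 2.2). Not NE.
(Day, Night): Species 1 can switch to Dawn (0.9 → 2.4). Not NE.
(Dusk, Day): Species 1 can switch to Dawn (0.3 → 4.1). Not NE.
(Dusk, Dusk): Species 1 can switch to Dawn (0.5 → 2.2). Not NE.
(The remaining 1 profile has a profitable deviation by the same check.)

This game has no pure Nash equilibrium.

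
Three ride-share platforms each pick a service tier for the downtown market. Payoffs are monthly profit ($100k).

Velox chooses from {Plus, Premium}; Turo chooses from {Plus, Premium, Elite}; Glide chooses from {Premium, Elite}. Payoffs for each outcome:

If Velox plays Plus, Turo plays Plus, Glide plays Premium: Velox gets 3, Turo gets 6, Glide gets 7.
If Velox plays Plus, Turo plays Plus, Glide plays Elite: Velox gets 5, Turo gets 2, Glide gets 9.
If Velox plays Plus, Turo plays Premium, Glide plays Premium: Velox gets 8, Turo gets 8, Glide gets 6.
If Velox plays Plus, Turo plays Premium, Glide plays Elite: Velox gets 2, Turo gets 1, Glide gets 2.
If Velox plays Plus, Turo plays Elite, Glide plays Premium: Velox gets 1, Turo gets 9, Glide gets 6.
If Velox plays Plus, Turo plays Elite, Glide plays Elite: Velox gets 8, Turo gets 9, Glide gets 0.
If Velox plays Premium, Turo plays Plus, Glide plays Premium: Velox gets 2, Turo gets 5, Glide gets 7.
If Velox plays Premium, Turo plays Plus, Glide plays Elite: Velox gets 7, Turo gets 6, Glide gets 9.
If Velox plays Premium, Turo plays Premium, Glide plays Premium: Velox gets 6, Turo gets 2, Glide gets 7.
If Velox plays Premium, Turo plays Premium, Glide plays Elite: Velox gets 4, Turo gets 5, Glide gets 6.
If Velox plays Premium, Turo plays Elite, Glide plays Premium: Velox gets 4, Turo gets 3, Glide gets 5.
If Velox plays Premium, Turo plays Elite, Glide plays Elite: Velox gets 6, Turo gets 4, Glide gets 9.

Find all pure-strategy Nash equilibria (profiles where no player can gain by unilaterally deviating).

Velox against (Plus, Premium): payoffs 3, 2 → best response Plus.
Velox against (Plus, Elite): payoffs 5, 7 → best response Premium.
Velox against (Premium, Premium): payoffs 8, 6 → best response Plus.
Velox against (Premium, Elite): payoffs 2, 4 → best response Premium.
Velox against (Elite, Premium): payoffs 1, 4 → best response Premium.
Velox against (Elite, Elite): payoffs 8, 6 → best response Plus.
Turo against (Plus, Premium): payoffs 6, 8, 9 → best response Elite.
Turo against (Plus, Elite): payoffs 2, 1, 9 → best response Elite.
Turo against (Premium, Premium): payoffs 5, 2, 3 → best response Plus.
Turo against (Premium, Elite): payoffs 6, 5, 4 → best response Plus.
Glide against (Plus, Plus): payoffs 7, 9 → best response Elite.
Glide against (Plus, Premium): payoffs 6, 2 → best response Premium.
Glide against (Plus, Elite): payoffs 6, 0 → best response Premium.
Glide against (Premium, Plus): payoffs 7, 9 → best response Elite.
Glide against (Premium, Premium): payoffs 7, 6 → best response Premium.
Glide against (Premium, Elite): payoffs 5, 9 → best response Elite.
Mutual best responses: (Premium, Plus, Elite).

The unique pure-strategy Nash equilibrium is (Premium, Plus, Elite).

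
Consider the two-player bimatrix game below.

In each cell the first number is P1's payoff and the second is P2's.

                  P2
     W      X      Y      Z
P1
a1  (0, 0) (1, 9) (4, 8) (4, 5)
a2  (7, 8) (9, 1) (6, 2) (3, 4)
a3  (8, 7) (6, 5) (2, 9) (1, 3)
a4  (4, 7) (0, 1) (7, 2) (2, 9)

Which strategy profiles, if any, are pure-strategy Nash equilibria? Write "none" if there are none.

This game has no pure Nash equilibrium.

(a1, W): P1 can switch to a2 (0 → 7). Not NE.
(a1, X): P1 can switch to a2 (1 → 9). Not NE.
(a1, Y): P1 can switch to a2 (4 → 6). Not NE.
(a1, Z): P2 can switch to X (5 → 9). Not NE.
(a2, W): P1 can switch to a3 (7 → 8). Not NE.
(a2, X): P2 can switch to W (1 → 8). Not NE.
(a2, Y): P1 can switch to a4 (6 → 7). Not NE.
(a2, Z): P1 can switch to a1 (3 → 4). Not NE.
(a3, W): P2 can switch to Y (7 → 9). Not NE.
(a3, X): P1 can switch to a2 (6 → 9). Not NE.
(The remaining 6 profiles each have a profitable deviation by the same check.)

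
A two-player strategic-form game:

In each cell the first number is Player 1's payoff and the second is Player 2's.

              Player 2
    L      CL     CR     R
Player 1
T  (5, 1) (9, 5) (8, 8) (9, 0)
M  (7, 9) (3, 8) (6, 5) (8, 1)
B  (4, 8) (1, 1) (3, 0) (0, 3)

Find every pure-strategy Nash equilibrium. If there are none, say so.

(T, L): Player 1 can switch to M (5 → 7). Not NE.
(T, CL): Player 2 can switch to CR (5 → 8). Not NE.
(T, CR): Player 1 gets 8, best alternative 6; Player 2 gets 8, best alternative 5. No profitable deviation — NE.
(T, R): Player 2 can switch to L (0 → 1). Not NE.
(M, L): Player 1 gets 7, best alternative 5; Player 2 gets 9, best alternative 8. No profitable deviation — NE.
(M, CL): Player 1 can switch to T (3 → 9). Not NE.
(M, CR): Player 1 can switch to T (6 → 8). Not NE.
(M, R): Player 1 can switch to T (8 → 9). Not NE.
(B, L): Player 1 can switch to T (4 → 5). Not NE.
(B, CL): Player 1 can switch to T (1 → 9). Not NE.
(The remaining 2 profiles each have a profitable deviation by the same check.)

The pure Nash equilibria are (T, CR), (M, L).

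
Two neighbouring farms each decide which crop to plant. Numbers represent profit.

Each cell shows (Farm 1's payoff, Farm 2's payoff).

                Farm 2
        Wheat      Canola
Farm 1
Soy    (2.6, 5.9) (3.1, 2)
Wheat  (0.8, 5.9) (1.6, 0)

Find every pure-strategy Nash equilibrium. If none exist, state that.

(Soy, Wheat): Farm 1 gets 2.6, best alternative 0.8; Farm 2 gets 5.9, best alternative 2. No profitable deviation — NE.
(Soy, Canola): Farm 2 can switch to Wheat (2 → 5.9). Not NE.
(Wheat, Wheat): Farm 1 can switch to Soy (0.8 → 2.6). Not NE.
(Wheat, Canola): Farm 1 can switch to Soy (1.6 → 3.1). Not NE.

(Soy, Wheat)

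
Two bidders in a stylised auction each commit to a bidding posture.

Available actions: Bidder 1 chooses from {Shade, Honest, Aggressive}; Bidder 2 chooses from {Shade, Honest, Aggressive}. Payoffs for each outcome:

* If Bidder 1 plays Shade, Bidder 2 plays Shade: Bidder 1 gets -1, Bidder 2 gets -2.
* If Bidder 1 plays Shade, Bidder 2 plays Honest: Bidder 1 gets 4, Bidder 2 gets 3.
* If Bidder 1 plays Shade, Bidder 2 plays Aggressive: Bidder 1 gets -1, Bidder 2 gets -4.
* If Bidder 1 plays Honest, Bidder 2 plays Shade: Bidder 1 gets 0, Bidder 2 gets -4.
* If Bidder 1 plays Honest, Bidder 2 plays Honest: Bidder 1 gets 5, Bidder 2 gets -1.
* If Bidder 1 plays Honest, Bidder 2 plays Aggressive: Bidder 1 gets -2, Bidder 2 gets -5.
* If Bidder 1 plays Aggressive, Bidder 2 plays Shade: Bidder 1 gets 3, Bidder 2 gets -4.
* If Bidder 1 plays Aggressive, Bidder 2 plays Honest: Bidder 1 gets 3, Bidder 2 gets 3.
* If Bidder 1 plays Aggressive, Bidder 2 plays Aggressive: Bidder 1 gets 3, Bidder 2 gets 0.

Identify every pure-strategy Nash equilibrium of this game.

(Shade, Shade): Bidder 1 can switch to Honest (-1 → 0). Not NE.
(Shade, Honest): Bidder 1 can switch to Honest (4 → 5). Not NE.
(Shade, Aggressive): Bidder 1 can switch to Aggressive (-1 → 3). Not NE.
(Honest, Shade): Bidder 1 can switch to Aggressive (0 → 3). Not NE.
(Honest, Honest): Bidder 1 gets 5, best alternative 4; Bidder 2 gets -1, best alternative -4. No profitable deviation — NE.
(Honest, Aggressive): Bidder 1 can switch to Shade (-2 → -1). Not NE.
(Aggressive, Shade): Bidder 2 can switch to Honest (-4 → 3). Not NE.
(Aggressive, Honest): Bidder 1 can switch to Shade (3 → 4). Not NE.
(Aggressive, Aggressive): Bidder 2 can switch to Honest (0 → 3). Not NE.

The unique pure-strategy Nash equilibrium is (Honest, Honest).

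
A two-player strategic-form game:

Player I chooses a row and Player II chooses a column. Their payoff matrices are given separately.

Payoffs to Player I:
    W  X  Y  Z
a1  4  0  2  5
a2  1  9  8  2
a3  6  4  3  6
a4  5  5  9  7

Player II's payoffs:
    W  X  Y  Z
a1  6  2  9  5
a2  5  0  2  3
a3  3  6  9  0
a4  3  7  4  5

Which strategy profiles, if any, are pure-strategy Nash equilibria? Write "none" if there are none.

Mark each player's best response to every combination of opponents' strategies; a profile where every player is best-responding is a pure Nash equilibrium.
Player I against W: payoffs 4, 1, 6, 5 → best response a3.
Player I against X: payoffs 0, 9, 4, 5 → best response a2.
Player I against Y: payoffs 2, 8, 3, 9 → best response a4.
Player I against Z: payoffs 5, 2, 6, 7 → best response a4.
Player II against a1: payoffs 6, 2, 9, 5 → best response Y.
Player II against a2: payoffs 5, 0, 2, 3 → best response W.
Player II against a3: payoffs 3, 6, 9, 0 → best response Y.
Player II against a4: payoffs 3, 7, 4, 5 → best response X.
No profile is a mutual best response for all players.

No pure-strategy Nash equilibrium.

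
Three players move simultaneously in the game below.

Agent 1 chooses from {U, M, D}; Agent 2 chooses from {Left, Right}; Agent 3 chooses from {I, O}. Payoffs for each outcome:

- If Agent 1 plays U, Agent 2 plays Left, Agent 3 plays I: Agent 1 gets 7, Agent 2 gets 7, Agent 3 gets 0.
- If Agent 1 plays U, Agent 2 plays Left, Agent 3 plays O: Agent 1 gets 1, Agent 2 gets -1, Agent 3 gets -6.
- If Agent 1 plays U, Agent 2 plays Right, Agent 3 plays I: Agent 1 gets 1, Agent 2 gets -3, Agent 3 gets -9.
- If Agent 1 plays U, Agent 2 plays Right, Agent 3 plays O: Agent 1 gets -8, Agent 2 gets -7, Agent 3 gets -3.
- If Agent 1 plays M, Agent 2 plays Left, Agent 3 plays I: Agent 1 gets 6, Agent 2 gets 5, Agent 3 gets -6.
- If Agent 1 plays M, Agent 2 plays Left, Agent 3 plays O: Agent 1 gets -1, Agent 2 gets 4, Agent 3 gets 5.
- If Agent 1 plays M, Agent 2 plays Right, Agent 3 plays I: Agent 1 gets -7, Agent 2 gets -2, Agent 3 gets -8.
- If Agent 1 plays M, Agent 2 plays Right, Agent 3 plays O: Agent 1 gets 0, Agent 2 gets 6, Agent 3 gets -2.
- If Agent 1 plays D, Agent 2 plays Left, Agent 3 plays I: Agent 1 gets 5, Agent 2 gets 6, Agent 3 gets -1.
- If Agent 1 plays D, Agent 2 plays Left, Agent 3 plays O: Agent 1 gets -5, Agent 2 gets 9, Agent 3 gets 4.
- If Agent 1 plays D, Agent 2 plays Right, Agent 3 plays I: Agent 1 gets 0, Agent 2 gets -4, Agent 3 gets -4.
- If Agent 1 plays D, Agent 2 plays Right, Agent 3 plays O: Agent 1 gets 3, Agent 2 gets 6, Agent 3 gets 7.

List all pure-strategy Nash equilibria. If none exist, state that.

(U, Left, I): Agent 1 gets 7, best alternative 6; Agent 2 gets 7, best alternative -3; Agent 3 gets 0, best alternative -6. No profitable deviation — NE.
(U, Left, O): Agent 3 can switch to I (-6 → 0). Not NE.
(U, Right, I): Agent 2 can switch to Left (-3 → 7). Not NE.
(U, Right, O): Agent 1 can switch to M (-8 → 0). Not NE.
(M, Left, I): Agent 1 can switch to U (6 → 7). Not NE.
(M, Left, O): Agent 1 can switch to U (-1 → 1). Not NE.
(M, Right, I): Agent 1 can switch to U (-7 → 1). Not NE.
(M, Right, O): Agent 1 can switch to D (0 → 3). Not NE.
(D, Left, I): Agent 1 can switch to U (5 → 7). Not NE.
(The remaining 3 profiles each have a profitable deviation by the same check.)

(U, Left, I)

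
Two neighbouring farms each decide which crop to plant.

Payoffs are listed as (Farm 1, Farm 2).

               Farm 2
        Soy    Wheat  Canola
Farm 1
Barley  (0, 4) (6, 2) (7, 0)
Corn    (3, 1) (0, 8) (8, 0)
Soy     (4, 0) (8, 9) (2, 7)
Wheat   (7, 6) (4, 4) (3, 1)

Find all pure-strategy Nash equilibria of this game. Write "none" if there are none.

For each player, find the best response to each opponent profile; mutual best responses are the pure NE.
Farm 1 against Soy: payoffs 0, 3, 4, 7 → best response Wheat.
Farm 1 against Wheat: payoffs 6, 0, 8, 4 → best response Soy.
Farm 1 against Canola: payoffs 7, 8, 2, 3 → best response Corn.
Farm 2 against Barley: payoffs 4, 2, 0 → best response Soy.
Farm 2 against Corn: payoffs 1, 8, 0 → best response Wheat.
Farm 2 against Soy: payoffs 0, 9, 7 → best response Wheat.
Farm 2 against Wheat: payoffs 6, 4, 1 → best response Soy.
Mutual best responses: (Soy, Wheat); (Wheat, Soy).

(Soy, Wheat), (Wheat, Soy)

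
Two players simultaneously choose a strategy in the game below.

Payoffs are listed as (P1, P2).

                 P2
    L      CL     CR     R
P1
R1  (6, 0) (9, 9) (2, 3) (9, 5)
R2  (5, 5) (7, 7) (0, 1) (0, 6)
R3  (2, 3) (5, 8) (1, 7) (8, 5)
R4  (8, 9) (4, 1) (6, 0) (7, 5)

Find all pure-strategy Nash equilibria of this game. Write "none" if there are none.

Mark each player's best response to every combination of opponents' strategies; a profile where every player is best-responding is a pure Nash equilibrium.
P1 against L: payoffs 6, 5, 2, 8 → best response R4.
P1 against CL: payoffs 9, 7, 5, 4 → best response R1.
P1 against CR: payoffs 2, 0, 1, 6 → best response R4.
P1 against R: payoffs 9, 0, 8, 7 → best response R1.
P2 against R1: payoffs 0, 9, 3, 5 → best response CL.
P2 against R2: payoffs 5, 7, 1, 6 → best response CL.
P2 against R3: payoffs 3, 8, 7, 5 → best response CL.
P2 against R4: payoffs 9, 1, 0, 5 → best response L.
Mutual best responses: (R1, CL); (R4, L).

(R1, CL), (R4, L)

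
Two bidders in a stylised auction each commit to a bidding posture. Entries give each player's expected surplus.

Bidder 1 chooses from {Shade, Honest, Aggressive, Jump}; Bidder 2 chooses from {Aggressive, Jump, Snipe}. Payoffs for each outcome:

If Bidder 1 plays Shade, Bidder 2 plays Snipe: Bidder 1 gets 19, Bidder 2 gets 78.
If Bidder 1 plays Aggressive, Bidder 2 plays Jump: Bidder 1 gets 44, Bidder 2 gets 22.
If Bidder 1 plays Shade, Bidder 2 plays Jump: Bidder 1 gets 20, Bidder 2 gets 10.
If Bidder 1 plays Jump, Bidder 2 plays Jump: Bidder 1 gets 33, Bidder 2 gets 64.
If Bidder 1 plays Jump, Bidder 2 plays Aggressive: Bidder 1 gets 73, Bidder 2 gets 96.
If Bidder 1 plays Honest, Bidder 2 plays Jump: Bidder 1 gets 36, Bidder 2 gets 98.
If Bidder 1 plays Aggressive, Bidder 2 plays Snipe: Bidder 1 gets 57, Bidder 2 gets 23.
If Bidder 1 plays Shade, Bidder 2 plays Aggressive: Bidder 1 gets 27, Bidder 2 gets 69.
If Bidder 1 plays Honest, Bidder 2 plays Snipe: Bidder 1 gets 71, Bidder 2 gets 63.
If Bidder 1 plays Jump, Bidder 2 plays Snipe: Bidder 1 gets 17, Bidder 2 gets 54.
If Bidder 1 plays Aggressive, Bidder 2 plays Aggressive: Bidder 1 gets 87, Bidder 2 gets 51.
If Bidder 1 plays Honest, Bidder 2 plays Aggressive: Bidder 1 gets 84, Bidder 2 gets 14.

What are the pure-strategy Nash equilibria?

(Shade, Aggressive): Bidder 1 can switch to Honest (27 → 84). Not NE.
(Shade, Jump): Bidder 1 can switch to Honest (20 → 36). Not NE.
(Shade, Snipe): Bidder 1 can switch to Honest (19 → 71). Not NE.
(Honest, Aggressive): Bidder 1 can switch to Aggressive (84 → 87). Not NE.
(Honest, Jump): Bidder 1 can switch to Aggressive (36 → 44). Not NE.
(Honest, Snipe): Bidder 2 can switch to Jump (63 → 98). Not NE.
(Aggressive, Aggressive): Bidder 1 gets 87, best alternative 84; Bidder 2 gets 51, best alternative 23. No profitable deviation — NE.
(Aggressive, Jump): Bidder 2 can switch to Aggressive (22 → 51). Not NE.
(Aggressive, Snipe): Bidder 1 can switch to Honest (57 → 71). Not NE.
(Jump, Aggressive): Bidder 1 can switch to Honest (73 → 84). Not NE.
(Jump, Jump): Bidder 1 can switch to Honest (33 → 36). Not NE.
(Jump, Snipe): Bidder 1 can switch to Shade (17 → 19). Not NE.

Pure NE: (Aggressive, Aggressive)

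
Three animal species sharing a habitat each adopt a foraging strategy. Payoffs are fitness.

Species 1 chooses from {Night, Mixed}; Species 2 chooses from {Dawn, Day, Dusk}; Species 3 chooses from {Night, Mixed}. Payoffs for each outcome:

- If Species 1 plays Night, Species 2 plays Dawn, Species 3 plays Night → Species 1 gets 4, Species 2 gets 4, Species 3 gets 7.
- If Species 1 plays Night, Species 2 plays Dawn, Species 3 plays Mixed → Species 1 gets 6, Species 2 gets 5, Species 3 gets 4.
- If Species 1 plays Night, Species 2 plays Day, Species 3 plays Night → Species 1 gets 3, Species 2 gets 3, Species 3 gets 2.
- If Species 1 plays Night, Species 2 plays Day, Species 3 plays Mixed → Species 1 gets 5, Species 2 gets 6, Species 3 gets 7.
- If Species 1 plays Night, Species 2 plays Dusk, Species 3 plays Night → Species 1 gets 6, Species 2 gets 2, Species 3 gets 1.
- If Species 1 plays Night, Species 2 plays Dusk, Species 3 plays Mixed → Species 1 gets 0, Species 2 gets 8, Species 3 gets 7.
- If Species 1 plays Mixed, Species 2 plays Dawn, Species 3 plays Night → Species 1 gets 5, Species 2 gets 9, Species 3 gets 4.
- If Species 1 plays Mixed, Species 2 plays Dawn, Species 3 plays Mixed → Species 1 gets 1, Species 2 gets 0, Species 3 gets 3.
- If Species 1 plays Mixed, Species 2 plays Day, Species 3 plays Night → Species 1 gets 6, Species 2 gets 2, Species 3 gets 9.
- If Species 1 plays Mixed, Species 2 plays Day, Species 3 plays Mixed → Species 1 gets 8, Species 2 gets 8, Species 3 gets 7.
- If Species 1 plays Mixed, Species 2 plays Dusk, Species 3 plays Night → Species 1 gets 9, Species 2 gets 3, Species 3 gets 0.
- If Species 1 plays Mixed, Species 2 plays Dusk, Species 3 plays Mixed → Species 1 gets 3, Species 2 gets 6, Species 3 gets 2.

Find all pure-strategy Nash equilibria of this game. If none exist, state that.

(Night, Dawn, Night): Species 1 can switch to Mixed (4 → 5). Not NE.
(Night, Dawn, Mixed): Species 2 can switch to Day (5 → 6). Not NE.
(Night, Day, Night): Species 1 can switch to Mixed (3 → 6). Not NE.
(Night, Day, Mixed): Species 1 can switch to Mixed (5 → 8). Not NE.
(Night, Dusk, Night): Species 1 can switch to Mixed (6 → 9). Not NE.
(Night, Dusk, Mixed): Species 1 can switch to Mixed (0 → 3). Not NE.
(Mixed, Dawn, Night): Species 1 gets 5, best alternative 4; Species 2 gets 9, best alternative 3; Species 3 gets 4, best alternative 3. No profitable deviation — NE.
(The remaining 5 profiles each have a profitable deviation by the same check.)

Pure NE: (Mixed, Dawn, Night)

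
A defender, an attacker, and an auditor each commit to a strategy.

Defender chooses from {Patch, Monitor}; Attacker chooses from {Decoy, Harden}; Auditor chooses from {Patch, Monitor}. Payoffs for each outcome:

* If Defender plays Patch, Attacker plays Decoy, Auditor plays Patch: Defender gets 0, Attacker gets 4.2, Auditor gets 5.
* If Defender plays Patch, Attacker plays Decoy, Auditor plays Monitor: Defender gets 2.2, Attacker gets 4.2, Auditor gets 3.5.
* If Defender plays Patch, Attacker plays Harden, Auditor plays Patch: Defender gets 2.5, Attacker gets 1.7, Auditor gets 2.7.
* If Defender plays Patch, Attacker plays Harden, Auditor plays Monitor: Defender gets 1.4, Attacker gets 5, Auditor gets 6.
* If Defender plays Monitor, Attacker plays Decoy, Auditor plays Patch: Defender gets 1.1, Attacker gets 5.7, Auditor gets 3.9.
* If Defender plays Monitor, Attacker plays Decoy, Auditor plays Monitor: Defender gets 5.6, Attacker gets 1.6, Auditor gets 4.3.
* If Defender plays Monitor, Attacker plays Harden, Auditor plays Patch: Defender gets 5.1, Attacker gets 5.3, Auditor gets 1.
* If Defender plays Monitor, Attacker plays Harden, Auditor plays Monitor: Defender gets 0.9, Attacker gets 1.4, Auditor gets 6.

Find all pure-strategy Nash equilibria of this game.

(Patch, Decoy, Patch): Defender can switch to Monitor (0 → 1.1). Not NE.
(Patch, Decoy, Monitor): Defender can switch to Monitor (2.2 → 5.6). Not NE.
(Patch, Harden, Patch): Defender can switch to Monitor (2.5 → 5.1). Not NE.
(Patch, Harden, Monitor): Defender gets 1.4, best alternative 0.9; Attacker gets 5, best alternative 4.2; Auditor gets 6, best alternative 2.7. No profitable deviation — NE.
(Monitor, Decoy, Patch): Auditor can switch to Monitor (3.9 → 4.3). Not NE.
(Monitor, Decoy, Monitor): Defender gets 5.6, best alternative 2.2; Attacker gets 1.6, best alternative 1.4; Auditor gets 4.3, best alternative 3.9. No profitable deviation — NE.
(Monitor, Harden, Patch): Attacker can switch to Decoy (5.3 → 5.7). Not NE.
(Monitor, Harden, Monitor): Defender can switch to Patch (0.9 → 1.4). Not NE.

The pure Nash equilibria are (Patch, Harden, Monitor); (Monitor, Decoy, Monitor).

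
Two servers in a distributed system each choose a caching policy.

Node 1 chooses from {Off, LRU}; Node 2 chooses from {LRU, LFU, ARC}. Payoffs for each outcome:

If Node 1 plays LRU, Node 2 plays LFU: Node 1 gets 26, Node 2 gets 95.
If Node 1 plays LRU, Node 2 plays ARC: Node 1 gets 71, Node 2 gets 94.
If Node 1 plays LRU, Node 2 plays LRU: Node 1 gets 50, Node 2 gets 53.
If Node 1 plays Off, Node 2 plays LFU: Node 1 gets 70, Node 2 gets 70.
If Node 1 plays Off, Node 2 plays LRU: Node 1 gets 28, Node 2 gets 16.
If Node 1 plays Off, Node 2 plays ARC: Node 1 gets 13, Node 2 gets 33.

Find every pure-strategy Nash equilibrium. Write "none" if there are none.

The unique pure-strategy Nash equilibrium is (Off, LFU).

Mark each player's best response to every combination of opponents' strategies; a profile where every player is best-responding is a pure Nash equilibrium.
Node 1 against LRU: payoffs 28, 50 → best response LRU.
Node 1 against LFU: payoffs 70, 26 → best response Off.
Node 1 against ARC: payoffs 13, 71 → best response LRU.
Node 2 against Off: payoffs 16, 70, 33 → best response LFU.
Node 2 against LRU: payoffs 53, 95, 94 → best response LFU.
Mutual best responses: (Off, LFU).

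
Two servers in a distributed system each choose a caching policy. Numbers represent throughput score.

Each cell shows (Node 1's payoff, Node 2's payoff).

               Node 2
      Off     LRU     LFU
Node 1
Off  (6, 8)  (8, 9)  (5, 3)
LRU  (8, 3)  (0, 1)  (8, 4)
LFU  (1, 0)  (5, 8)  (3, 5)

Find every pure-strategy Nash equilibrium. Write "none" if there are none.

For each strategy profile, look for a profitable unilateral deviation.
(Off, Off): Node 1 can switch to LRU (6 → 8). Not NE.
(Off, LRU): Node 1 gets 8, best alternative 5; Node 2 gets 9, best alternative 8. No profitable deviation — NE.
(Off, LFU): Node 1 can switch to LRU (5 → 8). Not NE.
(LRU, Off): Node 2 can switch to LFU (3 → 4). Not NE.
(LRU, LRU): Node 1 can switch to Off (0 → 8). Not NE.
(LRU, LFU): Node 1 gets 8, best alternative 5; Node 2 gets 4, best alternative 3. No profitable deviation — NE.
(LFU, Off): Node 1 can switch to Off (1 → 6). Not NE.
(LFU, LRU): Node 1 can switch to Off (5 → 8). Not NE.
(LFU, LFU): Node 1 can switch to Off (3 → 5). Not NE.

(Off, LRU); (LRU, LFU)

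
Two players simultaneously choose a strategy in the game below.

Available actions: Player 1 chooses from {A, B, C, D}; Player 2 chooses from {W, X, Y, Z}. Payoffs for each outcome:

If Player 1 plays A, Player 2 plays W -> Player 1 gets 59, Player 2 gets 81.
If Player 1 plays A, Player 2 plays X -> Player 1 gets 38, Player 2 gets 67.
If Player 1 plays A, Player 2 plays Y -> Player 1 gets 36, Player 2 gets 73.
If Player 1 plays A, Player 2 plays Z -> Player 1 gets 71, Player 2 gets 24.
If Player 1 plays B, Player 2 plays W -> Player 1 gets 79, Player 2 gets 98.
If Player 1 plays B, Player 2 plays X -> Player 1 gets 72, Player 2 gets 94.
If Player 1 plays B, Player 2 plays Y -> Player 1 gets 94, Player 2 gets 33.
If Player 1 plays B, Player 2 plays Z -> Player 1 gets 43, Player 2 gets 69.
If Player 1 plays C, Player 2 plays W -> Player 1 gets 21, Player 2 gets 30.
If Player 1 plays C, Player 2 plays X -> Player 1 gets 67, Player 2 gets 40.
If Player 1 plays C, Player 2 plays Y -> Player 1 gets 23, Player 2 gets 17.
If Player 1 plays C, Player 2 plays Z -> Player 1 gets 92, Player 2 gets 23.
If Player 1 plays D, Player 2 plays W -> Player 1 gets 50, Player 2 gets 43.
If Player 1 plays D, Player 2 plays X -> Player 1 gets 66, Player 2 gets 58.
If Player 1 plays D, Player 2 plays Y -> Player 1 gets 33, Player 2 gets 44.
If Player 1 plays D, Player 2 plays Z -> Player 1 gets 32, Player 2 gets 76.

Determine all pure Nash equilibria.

Pure NE: (B, W)

(A, W): Player 1 can switch to B (59 → 79). Not NE.
(A, X): Player 1 can switch to B (38 → 72). Not NE.
(A, Y): Player 1 can switch to B (36 → 94). Not NE.
(A, Z): Player 1 can switch to C (71 → 92). Not NE.
(B, W): Player 1 gets 79, best alternative 59; Player 2 gets 98, best alternative 94. No profitable deviation — NE.
(B, X): Player 2 can switch to W (94 → 98). Not NE.
(B, Y): Player 2 can switch to W (33 → 98). Not NE.
(The remaining 9 profiles each have a profitable deviation by the same check.)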